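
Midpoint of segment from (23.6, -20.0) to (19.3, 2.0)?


M = ((23.6+19.3)/2, ((-20)+2)/2)
= (21.45, -9)

(21.45, -9)


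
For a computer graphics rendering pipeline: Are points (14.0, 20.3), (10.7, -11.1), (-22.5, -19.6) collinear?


Cross product: (10.7-14)*((-19.6)-20.3) - ((-11.1)-20.3)*((-22.5)-14)
= -1014.43

No, not collinear


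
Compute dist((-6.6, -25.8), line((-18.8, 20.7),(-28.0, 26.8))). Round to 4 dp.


|cross product| = 353.38
|line direction| = sqrt(121.85) = 11.0386
Distance = 353.38/sqrt(121.85) = 32.0132

32.0132


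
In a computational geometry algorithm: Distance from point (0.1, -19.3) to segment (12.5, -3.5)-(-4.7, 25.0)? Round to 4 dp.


Project P onto AB: t = 0 (clamped to [0,1])
Closest point on segment: (12.5, -3.5)
Distance: 20.0848

20.0848


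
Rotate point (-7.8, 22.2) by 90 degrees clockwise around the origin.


90° CW: (x,y) -> (y, -x)
(-7.8,22.2) -> (22.2, 7.8)

(22.2, 7.8)


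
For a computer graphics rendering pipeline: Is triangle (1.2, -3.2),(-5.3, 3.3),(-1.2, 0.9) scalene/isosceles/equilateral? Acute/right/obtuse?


Side lengths squared: AB^2=84.5, BC^2=22.57, CA^2=22.57
Sorted: [22.57, 22.57, 84.5]
By sides: Isosceles, By angles: Obtuse

Isosceles, Obtuse


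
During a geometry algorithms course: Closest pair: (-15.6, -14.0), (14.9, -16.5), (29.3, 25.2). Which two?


d(P0,P1) = 30.6023, d(P0,P2) = 59.6041, d(P1,P2) = 44.1163
Closest: P0 and P1

Closest pair: (-15.6, -14.0) and (14.9, -16.5), distance = 30.6023


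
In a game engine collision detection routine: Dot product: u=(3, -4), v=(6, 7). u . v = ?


u . v = u_x*v_x + u_y*v_y = 3*6 + (-4)*7
= 18 + (-28) = -10

-10


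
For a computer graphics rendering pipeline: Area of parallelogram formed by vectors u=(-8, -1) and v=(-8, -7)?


|u x v| = |(-8)*(-7) - (-1)*(-8)|
= |56 - 8| = 48

48


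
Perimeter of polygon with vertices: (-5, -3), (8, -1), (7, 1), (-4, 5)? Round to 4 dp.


Sides: (-5, -3)->(8, -1): sqrt(173) = 13.152946, (8, -1)->(7, 1): sqrt(5) = 2.236068, (7, 1)->(-4, 5): sqrt(137) = 11.7047, (-4, 5)->(-5, -3): sqrt(65) = 8.062258
Sum = 35.155972
Perimeter = 35.156

35.156


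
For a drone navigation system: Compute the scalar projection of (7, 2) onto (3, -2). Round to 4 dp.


u.v = 17, |v| = sqrt(13) = 3.6056
Scalar projection = u.v / |v| = 17 / sqrt(13) = 4.715

4.715


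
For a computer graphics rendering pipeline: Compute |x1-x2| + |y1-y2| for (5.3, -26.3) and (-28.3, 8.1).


|5.3-(-28.3)| + |(-26.3)-8.1| = 33.6 + 34.4 = 68

68


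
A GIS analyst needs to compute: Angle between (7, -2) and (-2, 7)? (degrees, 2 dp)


u.v = -28, |u| = sqrt(53) = 7.2801, |v| = sqrt(53) = 7.2801
cos(theta) = u.v/(|u||v|) = -28/sqrt(2809) = -0.528302
theta = acos(-0.528302) = 121.89 degrees

121.89 degrees


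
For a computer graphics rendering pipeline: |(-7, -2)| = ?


|u| = sqrt((-7)^2 + (-2)^2) = sqrt(53) = 7.2801

7.2801


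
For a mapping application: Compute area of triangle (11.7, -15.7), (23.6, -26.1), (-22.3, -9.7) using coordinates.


Area = |x_A(y_B-y_C) + x_B(y_C-y_A) + x_C(y_A-y_B)|/2
= |(-191.88) + 141.6 + (-231.92)|/2
= 282.2/2 = 141.1

141.1


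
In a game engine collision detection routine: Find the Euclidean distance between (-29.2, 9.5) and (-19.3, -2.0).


dx=9.9, dy=-11.5
d^2 = 9.9^2 + (-11.5)^2 = 230.26
d = sqrt(230.26) = 15.1743

15.1743


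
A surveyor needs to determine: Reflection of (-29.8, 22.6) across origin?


Reflection over origin: (x,y) -> (-x,-y)
(-29.8, 22.6) -> (29.8, -22.6)

(29.8, -22.6)


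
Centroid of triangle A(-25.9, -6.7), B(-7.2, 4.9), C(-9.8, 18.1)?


Centroid = ((x_A+x_B+x_C)/3, (y_A+y_B+y_C)/3)
= (((-25.9)+(-7.2)+(-9.8))/3, ((-6.7)+4.9+18.1)/3)
= (-14.3, 5.4333)

(-14.3, 5.4333)


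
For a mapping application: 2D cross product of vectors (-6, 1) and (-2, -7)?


u x v = u_x*v_y - u_y*v_x = (-6)*(-7) - 1*(-2)
= 42 - (-2) = 44

44


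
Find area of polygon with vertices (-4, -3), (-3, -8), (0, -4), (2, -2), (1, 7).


Shoelace sum: ((-4)*(-8) - (-3)*(-3)) + ((-3)*(-4) - 0*(-8)) + (0*(-2) - 2*(-4)) + (2*7 - 1*(-2)) + (1*(-3) - (-4)*7)
= 84
Area = |84|/2 = 42

42


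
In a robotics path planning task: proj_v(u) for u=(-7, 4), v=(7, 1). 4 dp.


u.v = -45, |v| = sqrt(50) = 7.0711
Scalar projection = u.v / |v| = -45 / sqrt(50) = -6.364

-6.364


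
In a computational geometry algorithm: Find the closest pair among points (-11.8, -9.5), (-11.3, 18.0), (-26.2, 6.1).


d(P0,P1) = 27.5045, d(P0,P2) = 21.2302, d(P1,P2) = 19.0688
Closest: P1 and P2

Closest pair: (-11.3, 18.0) and (-26.2, 6.1), distance = 19.0688


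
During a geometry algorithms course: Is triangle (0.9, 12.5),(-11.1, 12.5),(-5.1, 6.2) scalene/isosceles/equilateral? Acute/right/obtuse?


Side lengths squared: AB^2=144, BC^2=75.69, CA^2=75.69
Sorted: [75.69, 75.69, 144]
By sides: Isosceles, By angles: Acute

Isosceles, Acute


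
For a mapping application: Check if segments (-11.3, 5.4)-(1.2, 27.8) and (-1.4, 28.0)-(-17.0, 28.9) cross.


Cross products: d1=361.47, d2=0.78, d3=60.74, d4=421.43
d1*d2 < 0 and d3*d4 < 0? no

No, they don't intersect


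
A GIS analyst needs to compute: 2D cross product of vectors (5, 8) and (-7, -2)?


u x v = u_x*v_y - u_y*v_x = 5*(-2) - 8*(-7)
= (-10) - (-56) = 46

46


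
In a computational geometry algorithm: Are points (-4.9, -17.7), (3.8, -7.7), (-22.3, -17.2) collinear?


Cross product: (3.8-(-4.9))*((-17.2)-(-17.7)) - ((-7.7)-(-17.7))*((-22.3)-(-4.9))
= 178.35

No, not collinear


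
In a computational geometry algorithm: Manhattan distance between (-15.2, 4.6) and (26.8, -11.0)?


|(-15.2)-26.8| + |4.6-(-11)| = 42 + 15.6 = 57.6

57.6


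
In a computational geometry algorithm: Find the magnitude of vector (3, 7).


|u| = sqrt(3^2 + 7^2) = sqrt(58) = 7.6158

7.6158


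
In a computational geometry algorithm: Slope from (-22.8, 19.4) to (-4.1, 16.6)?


slope = (y2-y1)/(x2-x1) = (16.6-19.4)/((-4.1)-(-22.8)) = (-2.8)/18.7 = -0.1497

-0.1497


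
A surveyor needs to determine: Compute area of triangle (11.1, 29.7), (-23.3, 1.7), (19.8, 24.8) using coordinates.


Area = |x_A(y_B-y_C) + x_B(y_C-y_A) + x_C(y_A-y_B)|/2
= |(-256.41) + 114.17 + 554.4|/2
= 412.16/2 = 206.08

206.08


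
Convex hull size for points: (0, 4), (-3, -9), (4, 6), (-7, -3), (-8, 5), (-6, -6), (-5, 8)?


Convex hull vertices (CCW): (-8, 5), (-7, -3), (-6, -6), (-3, -9), (4, 6), (-5, 8)
Count = 6

6


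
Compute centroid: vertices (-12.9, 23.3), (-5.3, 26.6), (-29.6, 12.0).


Centroid = ((x_A+x_B+x_C)/3, (y_A+y_B+y_C)/3)
= (((-12.9)+(-5.3)+(-29.6))/3, (23.3+26.6+12)/3)
= (-15.9333, 20.6333)

(-15.9333, 20.6333)


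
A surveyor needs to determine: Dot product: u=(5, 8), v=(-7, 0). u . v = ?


u . v = u_x*v_x + u_y*v_y = 5*(-7) + 8*0
= (-35) + 0 = -35

-35


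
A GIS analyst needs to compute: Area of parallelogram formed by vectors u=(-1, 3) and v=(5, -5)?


|u x v| = |(-1)*(-5) - 3*5|
= |5 - 15| = 10

10


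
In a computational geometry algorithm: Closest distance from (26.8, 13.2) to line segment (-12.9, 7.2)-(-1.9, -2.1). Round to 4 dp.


Project P onto AB: t = 1 (clamped to [0,1])
Closest point on segment: (-1.9, -2.1)
Distance: 32.5235

32.5235


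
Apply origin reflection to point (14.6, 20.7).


Reflection over origin: (x,y) -> (-x,-y)
(14.6, 20.7) -> (-14.6, -20.7)

(-14.6, -20.7)


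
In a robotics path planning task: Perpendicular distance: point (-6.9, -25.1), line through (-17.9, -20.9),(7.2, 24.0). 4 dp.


|cross product| = 599.32
|line direction| = sqrt(2646.02) = 51.4395
Distance = 599.32/sqrt(2646.02) = 11.651

11.651


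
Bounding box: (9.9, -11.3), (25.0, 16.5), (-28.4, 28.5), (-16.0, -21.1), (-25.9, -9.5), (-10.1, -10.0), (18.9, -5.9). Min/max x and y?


x range: [-28.4, 25]
y range: [-21.1, 28.5]
Bounding box: (-28.4,-21.1) to (25,28.5)

(-28.4,-21.1) to (25,28.5)


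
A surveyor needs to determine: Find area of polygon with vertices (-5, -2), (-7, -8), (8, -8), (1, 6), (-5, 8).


Shoelace sum: ((-5)*(-8) - (-7)*(-2)) + ((-7)*(-8) - 8*(-8)) + (8*6 - 1*(-8)) + (1*8 - (-5)*6) + ((-5)*(-2) - (-5)*8)
= 290
Area = |290|/2 = 145

145


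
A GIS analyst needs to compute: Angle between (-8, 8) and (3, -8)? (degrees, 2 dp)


u.v = -88, |u| = sqrt(128) = 11.3137, |v| = sqrt(73) = 8.544
cos(theta) = u.v/(|u||v|) = -88/sqrt(9344) = -0.910366
theta = acos(-0.910366) = 155.56 degrees

155.56 degrees


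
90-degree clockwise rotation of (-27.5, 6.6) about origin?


90° CW: (x,y) -> (y, -x)
(-27.5,6.6) -> (6.6, 27.5)

(6.6, 27.5)


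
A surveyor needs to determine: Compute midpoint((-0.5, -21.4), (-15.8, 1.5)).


M = (((-0.5)+(-15.8))/2, ((-21.4)+1.5)/2)
= (-8.15, -9.95)

(-8.15, -9.95)


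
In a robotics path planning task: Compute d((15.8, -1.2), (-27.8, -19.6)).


dx=-43.6, dy=-18.4
d^2 = (-43.6)^2 + (-18.4)^2 = 2239.52
d = sqrt(2239.52) = 47.3236

47.3236


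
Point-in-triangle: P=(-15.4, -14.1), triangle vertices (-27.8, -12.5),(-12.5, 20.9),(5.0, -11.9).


Cross products: AB x AP = -438.64, BC x BP = -707.62, CA x CP = 59.92
All same sign? no

No, outside


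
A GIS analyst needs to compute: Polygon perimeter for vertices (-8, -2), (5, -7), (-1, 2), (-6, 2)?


Sides: (-8, -2)->(5, -7): sqrt(194) = 13.928388, (5, -7)->(-1, 2): sqrt(117) = 10.816654, (-1, 2)->(-6, 2): sqrt(25) = 5, (-6, 2)->(-8, -2): sqrt(20) = 4.472136
Sum = 34.217178
Perimeter = 34.2172

34.2172


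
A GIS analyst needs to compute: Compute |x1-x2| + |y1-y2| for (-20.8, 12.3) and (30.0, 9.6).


|(-20.8)-30| + |12.3-9.6| = 50.8 + 2.7 = 53.5

53.5


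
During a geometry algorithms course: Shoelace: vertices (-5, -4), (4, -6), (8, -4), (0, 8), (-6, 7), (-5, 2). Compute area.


Shoelace sum: ((-5)*(-6) - 4*(-4)) + (4*(-4) - 8*(-6)) + (8*8 - 0*(-4)) + (0*7 - (-6)*8) + ((-6)*2 - (-5)*7) + ((-5)*(-4) - (-5)*2)
= 243
Area = |243|/2 = 121.5

121.5


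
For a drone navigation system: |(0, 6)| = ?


|u| = sqrt(0^2 + 6^2) = sqrt(36) = 6

6


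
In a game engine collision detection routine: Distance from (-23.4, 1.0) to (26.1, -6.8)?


dx=49.5, dy=-7.8
d^2 = 49.5^2 + (-7.8)^2 = 2511.09
d = sqrt(2511.09) = 50.1108

50.1108


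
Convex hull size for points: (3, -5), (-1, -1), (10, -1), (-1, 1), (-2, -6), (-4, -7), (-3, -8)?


Convex hull vertices (CCW): (-4, -7), (-3, -8), (3, -5), (10, -1), (-1, 1)
Count = 5

5


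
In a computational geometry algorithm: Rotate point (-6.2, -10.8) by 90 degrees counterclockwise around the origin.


90° CCW: (x,y) -> (-y, x)
(-6.2,-10.8) -> (10.8, -6.2)

(10.8, -6.2)


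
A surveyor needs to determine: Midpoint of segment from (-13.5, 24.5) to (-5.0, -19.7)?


M = (((-13.5)+(-5))/2, (24.5+(-19.7))/2)
= (-9.25, 2.4)

(-9.25, 2.4)


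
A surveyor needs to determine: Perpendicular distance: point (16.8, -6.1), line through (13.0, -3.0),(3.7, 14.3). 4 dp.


|cross product| = 36.91
|line direction| = sqrt(385.78) = 19.6413
Distance = 36.91/sqrt(385.78) = 1.8792

1.8792


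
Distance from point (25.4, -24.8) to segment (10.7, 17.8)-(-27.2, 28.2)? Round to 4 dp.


Project P onto AB: t = 0 (clamped to [0,1])
Closest point on segment: (10.7, 17.8)
Distance: 45.065

45.065


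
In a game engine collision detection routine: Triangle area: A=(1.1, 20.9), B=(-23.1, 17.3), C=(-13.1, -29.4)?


Area = |x_A(y_B-y_C) + x_B(y_C-y_A) + x_C(y_A-y_B)|/2
= |51.37 + 1161.93 + (-47.16)|/2
= 1166.14/2 = 583.07

583.07


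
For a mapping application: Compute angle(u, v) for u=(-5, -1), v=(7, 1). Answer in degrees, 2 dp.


u.v = -36, |u| = sqrt(26) = 5.099, |v| = sqrt(50) = 7.0711
cos(theta) = u.v/(|u||v|) = -36/sqrt(1300) = -0.99846
theta = acos(-0.99846) = 176.82 degrees

176.82 degrees


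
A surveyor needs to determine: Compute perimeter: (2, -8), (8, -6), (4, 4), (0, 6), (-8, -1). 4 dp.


Sides: (2, -8)->(8, -6): sqrt(40) = 6.324555, (8, -6)->(4, 4): sqrt(116) = 10.77033, (4, 4)->(0, 6): sqrt(20) = 4.472136, (0, 6)->(-8, -1): sqrt(113) = 10.630146, (-8, -1)->(2, -8): sqrt(149) = 12.206556
Sum = 44.403723
Perimeter = 44.4037

44.4037


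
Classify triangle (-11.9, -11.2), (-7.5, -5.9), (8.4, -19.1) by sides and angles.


Side lengths squared: AB^2=47.45, BC^2=427.05, CA^2=474.5
Sorted: [47.45, 427.05, 474.5]
By sides: Scalene, By angles: Right

Scalene, Right


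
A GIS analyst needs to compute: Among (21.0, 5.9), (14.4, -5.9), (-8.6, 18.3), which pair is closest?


d(P0,P1) = 13.5204, d(P0,P2) = 32.0924, d(P1,P2) = 33.3862
Closest: P0 and P1

Closest pair: (21.0, 5.9) and (14.4, -5.9), distance = 13.5204


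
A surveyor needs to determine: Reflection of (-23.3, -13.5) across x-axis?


Reflection over x-axis: (x,y) -> (x,-y)
(-23.3, -13.5) -> (-23.3, 13.5)

(-23.3, 13.5)


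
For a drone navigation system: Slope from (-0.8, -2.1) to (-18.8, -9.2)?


slope = (y2-y1)/(x2-x1) = ((-9.2)-(-2.1))/((-18.8)-(-0.8)) = (-7.1)/(-18) = 0.3944

0.3944


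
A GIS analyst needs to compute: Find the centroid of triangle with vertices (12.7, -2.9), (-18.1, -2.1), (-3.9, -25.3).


Centroid = ((x_A+x_B+x_C)/3, (y_A+y_B+y_C)/3)
= ((12.7+(-18.1)+(-3.9))/3, ((-2.9)+(-2.1)+(-25.3))/3)
= (-3.1, -10.1)

(-3.1, -10.1)


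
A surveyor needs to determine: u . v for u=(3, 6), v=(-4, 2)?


u . v = u_x*v_x + u_y*v_y = 3*(-4) + 6*2
= (-12) + 12 = 0

0


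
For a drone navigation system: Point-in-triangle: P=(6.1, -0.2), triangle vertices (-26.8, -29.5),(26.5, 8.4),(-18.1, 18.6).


Cross products: AB x AP = 314.78, BC x BP = 591.64, CA x CP = 1327.58
All same sign? yes

Yes, inside


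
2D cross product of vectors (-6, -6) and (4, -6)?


u x v = u_x*v_y - u_y*v_x = (-6)*(-6) - (-6)*4
= 36 - (-24) = 60

60


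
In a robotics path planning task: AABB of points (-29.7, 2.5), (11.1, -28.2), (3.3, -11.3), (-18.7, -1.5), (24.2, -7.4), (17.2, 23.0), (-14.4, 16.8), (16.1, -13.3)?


x range: [-29.7, 24.2]
y range: [-28.2, 23]
Bounding box: (-29.7,-28.2) to (24.2,23)

(-29.7,-28.2) to (24.2,23)


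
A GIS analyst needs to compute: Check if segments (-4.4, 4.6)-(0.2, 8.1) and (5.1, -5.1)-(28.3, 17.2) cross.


Cross products: d1=436.89, d2=415.51, d3=-77.87, d4=-56.49
d1*d2 < 0 and d3*d4 < 0? no

No, they don't intersect


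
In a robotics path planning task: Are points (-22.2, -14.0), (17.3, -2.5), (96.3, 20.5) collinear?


Cross product: (17.3-(-22.2))*(20.5-(-14)) - ((-2.5)-(-14))*(96.3-(-22.2))
= 0

Yes, collinear


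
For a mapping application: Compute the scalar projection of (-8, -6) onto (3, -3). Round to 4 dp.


u.v = -6, |v| = sqrt(18) = 4.2426
Scalar projection = u.v / |v| = -6 / sqrt(18) = -1.4142

-1.4142


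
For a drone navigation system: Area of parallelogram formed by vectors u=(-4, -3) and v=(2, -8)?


|u x v| = |(-4)*(-8) - (-3)*2|
= |32 - (-6)| = 38

38


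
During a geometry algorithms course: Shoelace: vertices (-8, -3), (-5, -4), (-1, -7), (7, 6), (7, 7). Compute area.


Shoelace sum: ((-8)*(-4) - (-5)*(-3)) + ((-5)*(-7) - (-1)*(-4)) + ((-1)*6 - 7*(-7)) + (7*7 - 7*6) + (7*(-3) - (-8)*7)
= 133
Area = |133|/2 = 66.5

66.5


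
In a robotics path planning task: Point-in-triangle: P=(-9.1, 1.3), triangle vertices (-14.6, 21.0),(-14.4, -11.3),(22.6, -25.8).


Cross products: AB x AP = 173.71, BC x BP = 543.05, CA x CP = 475.44
All same sign? yes

Yes, inside


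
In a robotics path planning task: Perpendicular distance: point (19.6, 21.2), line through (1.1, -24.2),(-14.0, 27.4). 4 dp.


|cross product| = 1640.14
|line direction| = sqrt(2890.57) = 53.764
Distance = 1640.14/sqrt(2890.57) = 30.5063

30.5063


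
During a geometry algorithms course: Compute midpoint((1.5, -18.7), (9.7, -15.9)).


M = ((1.5+9.7)/2, ((-18.7)+(-15.9))/2)
= (5.6, -17.3)

(5.6, -17.3)


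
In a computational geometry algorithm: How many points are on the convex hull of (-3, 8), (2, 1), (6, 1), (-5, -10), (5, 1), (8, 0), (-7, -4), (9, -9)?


Convex hull vertices (CCW): (-7, -4), (-5, -10), (9, -9), (8, 0), (-3, 8)
Count = 5

5


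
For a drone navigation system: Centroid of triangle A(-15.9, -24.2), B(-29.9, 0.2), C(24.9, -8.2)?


Centroid = ((x_A+x_B+x_C)/3, (y_A+y_B+y_C)/3)
= (((-15.9)+(-29.9)+24.9)/3, ((-24.2)+0.2+(-8.2))/3)
= (-6.9667, -10.7333)

(-6.9667, -10.7333)


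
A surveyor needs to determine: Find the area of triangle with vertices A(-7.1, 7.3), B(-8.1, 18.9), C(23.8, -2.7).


Area = |x_A(y_B-y_C) + x_B(y_C-y_A) + x_C(y_A-y_B)|/2
= |(-153.36) + 81 + (-276.08)|/2
= 348.44/2 = 174.22

174.22


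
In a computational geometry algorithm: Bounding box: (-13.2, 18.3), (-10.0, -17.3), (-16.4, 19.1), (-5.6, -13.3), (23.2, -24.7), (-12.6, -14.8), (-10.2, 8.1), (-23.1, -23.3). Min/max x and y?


x range: [-23.1, 23.2]
y range: [-24.7, 19.1]
Bounding box: (-23.1,-24.7) to (23.2,19.1)

(-23.1,-24.7) to (23.2,19.1)


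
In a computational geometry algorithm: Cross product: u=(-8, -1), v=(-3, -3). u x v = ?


u x v = u_x*v_y - u_y*v_x = (-8)*(-3) - (-1)*(-3)
= 24 - 3 = 21

21


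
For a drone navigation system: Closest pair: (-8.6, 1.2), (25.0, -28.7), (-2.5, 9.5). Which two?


d(P0,P1) = 44.9774, d(P0,P2) = 10.3005, d(P1,P2) = 47.069
Closest: P0 and P2

Closest pair: (-8.6, 1.2) and (-2.5, 9.5), distance = 10.3005


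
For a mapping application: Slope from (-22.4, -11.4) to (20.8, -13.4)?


slope = (y2-y1)/(x2-x1) = ((-13.4)-(-11.4))/(20.8-(-22.4)) = (-2)/43.2 = -0.0463

-0.0463


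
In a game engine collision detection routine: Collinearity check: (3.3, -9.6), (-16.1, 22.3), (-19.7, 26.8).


Cross product: ((-16.1)-3.3)*(26.8-(-9.6)) - (22.3-(-9.6))*((-19.7)-3.3)
= 27.54

No, not collinear


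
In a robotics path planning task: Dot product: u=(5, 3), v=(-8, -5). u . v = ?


u . v = u_x*v_x + u_y*v_y = 5*(-8) + 3*(-5)
= (-40) + (-15) = -55

-55


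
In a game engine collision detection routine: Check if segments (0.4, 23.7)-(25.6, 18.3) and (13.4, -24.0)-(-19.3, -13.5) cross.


Cross products: d1=-1423.29, d2=-1511.31, d3=-1131.84, d4=-1043.82
d1*d2 < 0 and d3*d4 < 0? no

No, they don't intersect


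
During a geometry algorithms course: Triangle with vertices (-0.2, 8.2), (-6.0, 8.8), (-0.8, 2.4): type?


Side lengths squared: AB^2=34, BC^2=68, CA^2=34
Sorted: [34, 34, 68]
By sides: Isosceles, By angles: Right

Isosceles, Right


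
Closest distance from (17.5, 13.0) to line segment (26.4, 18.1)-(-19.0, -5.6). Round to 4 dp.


Project P onto AB: t = 0.2001 (clamped to [0,1])
Closest point on segment: (17.3138, 13.3567)
Distance: 0.4024

0.4024


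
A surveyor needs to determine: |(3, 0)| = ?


|u| = sqrt(3^2 + 0^2) = sqrt(9) = 3

3


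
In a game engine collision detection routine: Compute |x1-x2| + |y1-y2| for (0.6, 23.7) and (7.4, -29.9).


|0.6-7.4| + |23.7-(-29.9)| = 6.8 + 53.6 = 60.4

60.4


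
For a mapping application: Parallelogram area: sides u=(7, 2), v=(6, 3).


|u x v| = |7*3 - 2*6|
= |21 - 12| = 9

9


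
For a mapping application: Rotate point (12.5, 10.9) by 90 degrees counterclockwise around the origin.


90° CCW: (x,y) -> (-y, x)
(12.5,10.9) -> (-10.9, 12.5)

(-10.9, 12.5)


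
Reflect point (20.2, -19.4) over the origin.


Reflection over origin: (x,y) -> (-x,-y)
(20.2, -19.4) -> (-20.2, 19.4)

(-20.2, 19.4)


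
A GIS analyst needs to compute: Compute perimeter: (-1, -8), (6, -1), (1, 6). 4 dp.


Sides: (-1, -8)->(6, -1): sqrt(98) = 9.899495, (6, -1)->(1, 6): sqrt(74) = 8.602325, (1, 6)->(-1, -8): sqrt(200) = 14.142136
Sum = 32.643956
Perimeter = 32.644

32.644


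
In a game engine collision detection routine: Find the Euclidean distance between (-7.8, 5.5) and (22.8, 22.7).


dx=30.6, dy=17.2
d^2 = 30.6^2 + 17.2^2 = 1232.2
d = sqrt(1232.2) = 35.1027

35.1027


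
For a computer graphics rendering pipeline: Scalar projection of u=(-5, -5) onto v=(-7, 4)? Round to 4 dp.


u.v = 15, |v| = sqrt(65) = 8.0623
Scalar projection = u.v / |v| = 15 / sqrt(65) = 1.8605

1.8605


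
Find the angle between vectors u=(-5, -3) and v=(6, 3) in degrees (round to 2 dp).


u.v = -39, |u| = sqrt(34) = 5.831, |v| = sqrt(45) = 6.7082
cos(theta) = u.v/(|u||v|) = -39/sqrt(1530) = -0.997054
theta = acos(-0.997054) = 175.6 degrees

175.6 degrees


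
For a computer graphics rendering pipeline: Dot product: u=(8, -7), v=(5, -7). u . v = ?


u . v = u_x*v_x + u_y*v_y = 8*5 + (-7)*(-7)
= 40 + 49 = 89

89


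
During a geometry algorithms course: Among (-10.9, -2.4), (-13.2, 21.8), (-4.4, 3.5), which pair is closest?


d(P0,P1) = 24.3091, d(P0,P2) = 8.7784, d(P1,P2) = 20.3059
Closest: P0 and P2

Closest pair: (-10.9, -2.4) and (-4.4, 3.5), distance = 8.7784


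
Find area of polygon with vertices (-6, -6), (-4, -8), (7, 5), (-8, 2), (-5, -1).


Shoelace sum: ((-6)*(-8) - (-4)*(-6)) + ((-4)*5 - 7*(-8)) + (7*2 - (-8)*5) + ((-8)*(-1) - (-5)*2) + ((-5)*(-6) - (-6)*(-1))
= 156
Area = |156|/2 = 78

78


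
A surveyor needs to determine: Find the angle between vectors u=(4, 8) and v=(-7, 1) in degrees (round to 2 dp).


u.v = -20, |u| = sqrt(80) = 8.9443, |v| = sqrt(50) = 7.0711
cos(theta) = u.v/(|u||v|) = -20/sqrt(4000) = -0.316228
theta = acos(-0.316228) = 108.43 degrees

108.43 degrees


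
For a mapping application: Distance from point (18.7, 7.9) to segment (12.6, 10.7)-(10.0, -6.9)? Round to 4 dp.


Project P onto AB: t = 0.1056 (clamped to [0,1])
Closest point on segment: (12.3255, 8.8417)
Distance: 6.4437

6.4437


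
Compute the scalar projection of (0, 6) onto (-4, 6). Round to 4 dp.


u.v = 36, |v| = sqrt(52) = 7.2111
Scalar projection = u.v / |v| = 36 / sqrt(52) = 4.9923

4.9923


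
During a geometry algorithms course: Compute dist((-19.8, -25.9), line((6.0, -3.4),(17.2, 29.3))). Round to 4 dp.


|cross product| = 591.66
|line direction| = sqrt(1194.73) = 34.5649
Distance = 591.66/sqrt(1194.73) = 17.1174

17.1174


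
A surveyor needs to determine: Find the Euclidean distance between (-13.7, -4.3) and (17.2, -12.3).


dx=30.9, dy=-8
d^2 = 30.9^2 + (-8)^2 = 1018.81
d = sqrt(1018.81) = 31.9188

31.9188


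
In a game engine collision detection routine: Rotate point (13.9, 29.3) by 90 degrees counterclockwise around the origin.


90° CCW: (x,y) -> (-y, x)
(13.9,29.3) -> (-29.3, 13.9)

(-29.3, 13.9)


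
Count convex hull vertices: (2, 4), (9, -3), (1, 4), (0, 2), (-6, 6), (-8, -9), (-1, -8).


Convex hull vertices (CCW): (-8, -9), (-1, -8), (9, -3), (2, 4), (-6, 6)
Count = 5

5


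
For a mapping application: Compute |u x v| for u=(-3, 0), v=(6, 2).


|u x v| = |(-3)*2 - 0*6|
= |(-6) - 0| = 6

6


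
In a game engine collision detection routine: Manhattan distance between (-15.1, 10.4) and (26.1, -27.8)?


|(-15.1)-26.1| + |10.4-(-27.8)| = 41.2 + 38.2 = 79.4

79.4


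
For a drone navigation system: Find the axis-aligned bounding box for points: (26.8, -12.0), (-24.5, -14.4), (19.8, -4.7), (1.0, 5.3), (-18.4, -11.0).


x range: [-24.5, 26.8]
y range: [-14.4, 5.3]
Bounding box: (-24.5,-14.4) to (26.8,5.3)

(-24.5,-14.4) to (26.8,5.3)


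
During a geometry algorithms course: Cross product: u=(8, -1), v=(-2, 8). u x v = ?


u x v = u_x*v_y - u_y*v_x = 8*8 - (-1)*(-2)
= 64 - 2 = 62

62


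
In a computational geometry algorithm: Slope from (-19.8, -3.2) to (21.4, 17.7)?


slope = (y2-y1)/(x2-x1) = (17.7-(-3.2))/(21.4-(-19.8)) = 20.9/41.2 = 0.5073

0.5073


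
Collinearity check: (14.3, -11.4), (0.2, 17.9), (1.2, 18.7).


Cross product: (0.2-14.3)*(18.7-(-11.4)) - (17.9-(-11.4))*(1.2-14.3)
= -40.58

No, not collinear


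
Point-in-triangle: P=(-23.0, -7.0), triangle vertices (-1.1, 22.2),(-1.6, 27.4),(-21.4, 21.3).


Cross products: AB x AP = 128.48, BC x BP = 550.58, CA x CP = -573.05
All same sign? no

No, outside


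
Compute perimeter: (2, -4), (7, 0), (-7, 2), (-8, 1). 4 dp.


Sides: (2, -4)->(7, 0): sqrt(41) = 6.403124, (7, 0)->(-7, 2): sqrt(200) = 14.142136, (-7, 2)->(-8, 1): sqrt(2) = 1.414214, (-8, 1)->(2, -4): sqrt(125) = 11.18034
Sum = 33.139814
Perimeter = 33.1398

33.1398


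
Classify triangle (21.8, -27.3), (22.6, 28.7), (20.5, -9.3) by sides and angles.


Side lengths squared: AB^2=3136.64, BC^2=1448.41, CA^2=325.69
Sorted: [325.69, 1448.41, 3136.64]
By sides: Scalene, By angles: Obtuse

Scalene, Obtuse


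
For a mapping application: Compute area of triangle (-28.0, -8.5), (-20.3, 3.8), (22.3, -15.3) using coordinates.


Area = |x_A(y_B-y_C) + x_B(y_C-y_A) + x_C(y_A-y_B)|/2
= |(-534.8) + 138.04 + (-274.29)|/2
= 671.05/2 = 335.525

335.525


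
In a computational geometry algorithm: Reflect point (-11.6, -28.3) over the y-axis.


Reflection over y-axis: (x,y) -> (-x,y)
(-11.6, -28.3) -> (11.6, -28.3)

(11.6, -28.3)


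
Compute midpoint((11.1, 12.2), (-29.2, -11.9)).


M = ((11.1+(-29.2))/2, (12.2+(-11.9))/2)
= (-9.05, 0.15)

(-9.05, 0.15)


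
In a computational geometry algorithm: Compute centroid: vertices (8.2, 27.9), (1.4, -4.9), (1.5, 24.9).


Centroid = ((x_A+x_B+x_C)/3, (y_A+y_B+y_C)/3)
= ((8.2+1.4+1.5)/3, (27.9+(-4.9)+24.9)/3)
= (3.7, 15.9667)

(3.7, 15.9667)


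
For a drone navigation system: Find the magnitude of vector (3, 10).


|u| = sqrt(3^2 + 10^2) = sqrt(109) = 10.4403

10.4403


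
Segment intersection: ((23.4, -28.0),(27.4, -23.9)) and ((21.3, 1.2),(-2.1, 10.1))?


Cross products: d1=664.59, d2=533.05, d3=125.41, d4=256.95
d1*d2 < 0 and d3*d4 < 0? no

No, they don't intersect


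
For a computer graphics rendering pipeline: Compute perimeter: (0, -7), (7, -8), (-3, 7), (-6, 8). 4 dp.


Sides: (0, -7)->(7, -8): sqrt(50) = 7.071068, (7, -8)->(-3, 7): sqrt(325) = 18.027756, (-3, 7)->(-6, 8): sqrt(10) = 3.162278, (-6, 8)->(0, -7): sqrt(261) = 16.155494
Sum = 44.416596
Perimeter = 44.4166

44.4166


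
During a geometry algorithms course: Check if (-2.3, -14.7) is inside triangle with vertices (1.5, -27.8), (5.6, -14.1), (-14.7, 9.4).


Cross products: AB x AP = 105.77, BC x BP = 197.83, CA x CP = 70.86
All same sign? yes

Yes, inside


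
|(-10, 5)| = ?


|u| = sqrt((-10)^2 + 5^2) = sqrt(125) = 11.1803

11.1803


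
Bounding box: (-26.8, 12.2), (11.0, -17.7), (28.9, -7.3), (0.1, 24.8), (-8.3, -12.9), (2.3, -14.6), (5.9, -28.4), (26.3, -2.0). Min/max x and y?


x range: [-26.8, 28.9]
y range: [-28.4, 24.8]
Bounding box: (-26.8,-28.4) to (28.9,24.8)

(-26.8,-28.4) to (28.9,24.8)


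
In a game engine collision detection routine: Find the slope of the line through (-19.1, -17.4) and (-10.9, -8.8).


slope = (y2-y1)/(x2-x1) = ((-8.8)-(-17.4))/((-10.9)-(-19.1)) = 8.6/8.2 = 1.0488

1.0488


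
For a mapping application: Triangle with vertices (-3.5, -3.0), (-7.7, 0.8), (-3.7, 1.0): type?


Side lengths squared: AB^2=32.08, BC^2=16.04, CA^2=16.04
Sorted: [16.04, 16.04, 32.08]
By sides: Isosceles, By angles: Right

Isosceles, Right


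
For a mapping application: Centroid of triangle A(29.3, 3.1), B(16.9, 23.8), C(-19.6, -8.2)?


Centroid = ((x_A+x_B+x_C)/3, (y_A+y_B+y_C)/3)
= ((29.3+16.9+(-19.6))/3, (3.1+23.8+(-8.2))/3)
= (8.8667, 6.2333)

(8.8667, 6.2333)


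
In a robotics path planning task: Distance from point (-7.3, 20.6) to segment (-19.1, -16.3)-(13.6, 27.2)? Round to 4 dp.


Project P onto AB: t = 0.6723 (clamped to [0,1])
Closest point on segment: (2.8838, 12.9446)
Distance: 12.7403

12.7403


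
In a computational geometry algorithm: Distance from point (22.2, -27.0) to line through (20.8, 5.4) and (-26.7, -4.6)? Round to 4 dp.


|cross product| = 1553
|line direction| = sqrt(2356.25) = 48.5412
Distance = 1553/sqrt(2356.25) = 31.9934

31.9934


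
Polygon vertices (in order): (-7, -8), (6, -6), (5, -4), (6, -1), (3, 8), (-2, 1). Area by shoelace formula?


Shoelace sum: ((-7)*(-6) - 6*(-8)) + (6*(-4) - 5*(-6)) + (5*(-1) - 6*(-4)) + (6*8 - 3*(-1)) + (3*1 - (-2)*8) + ((-2)*(-8) - (-7)*1)
= 208
Area = |208|/2 = 104

104


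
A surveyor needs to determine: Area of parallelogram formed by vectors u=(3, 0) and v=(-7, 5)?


|u x v| = |3*5 - 0*(-7)|
= |15 - 0| = 15

15


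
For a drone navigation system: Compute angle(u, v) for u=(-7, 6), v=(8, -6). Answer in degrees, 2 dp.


u.v = -92, |u| = sqrt(85) = 9.2195, |v| = sqrt(100) = 10
cos(theta) = u.v/(|u||v|) = -92/sqrt(8500) = -0.99788
theta = acos(-0.99788) = 176.27 degrees

176.27 degrees


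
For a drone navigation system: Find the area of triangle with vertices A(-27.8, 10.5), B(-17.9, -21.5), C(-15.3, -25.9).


Area = |x_A(y_B-y_C) + x_B(y_C-y_A) + x_C(y_A-y_B)|/2
= |(-122.32) + 651.56 + (-489.6)|/2
= 39.64/2 = 19.82

19.82


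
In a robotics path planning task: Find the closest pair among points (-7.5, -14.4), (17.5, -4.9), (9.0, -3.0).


d(P0,P1) = 26.7442, d(P0,P2) = 20.0552, d(P1,P2) = 8.7098
Closest: P1 and P2

Closest pair: (17.5, -4.9) and (9.0, -3.0), distance = 8.7098


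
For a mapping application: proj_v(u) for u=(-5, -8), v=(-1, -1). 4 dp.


u.v = 13, |v| = sqrt(2) = 1.4142
Scalar projection = u.v / |v| = 13 / sqrt(2) = 9.1924

9.1924


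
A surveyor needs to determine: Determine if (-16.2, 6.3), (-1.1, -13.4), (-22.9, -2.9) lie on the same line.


Cross product: ((-1.1)-(-16.2))*((-2.9)-6.3) - ((-13.4)-6.3)*((-22.9)-(-16.2))
= -270.91

No, not collinear


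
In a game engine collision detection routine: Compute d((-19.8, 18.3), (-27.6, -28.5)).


dx=-7.8, dy=-46.8
d^2 = (-7.8)^2 + (-46.8)^2 = 2251.08
d = sqrt(2251.08) = 47.4455

47.4455


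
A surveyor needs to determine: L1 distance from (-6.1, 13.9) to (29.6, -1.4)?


|(-6.1)-29.6| + |13.9-(-1.4)| = 35.7 + 15.3 = 51

51


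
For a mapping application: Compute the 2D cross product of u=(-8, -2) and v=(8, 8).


u x v = u_x*v_y - u_y*v_x = (-8)*8 - (-2)*8
= (-64) - (-16) = -48

-48


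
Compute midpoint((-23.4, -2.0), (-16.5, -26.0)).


M = (((-23.4)+(-16.5))/2, ((-2)+(-26))/2)
= (-19.95, -14)

(-19.95, -14)


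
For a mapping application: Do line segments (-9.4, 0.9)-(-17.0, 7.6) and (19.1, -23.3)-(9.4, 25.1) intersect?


Cross products: d1=1144.66, d2=1447.51, d3=-7.03, d4=-309.88
d1*d2 < 0 and d3*d4 < 0? no

No, they don't intersect


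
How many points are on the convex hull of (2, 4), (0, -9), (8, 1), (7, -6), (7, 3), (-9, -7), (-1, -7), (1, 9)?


Convex hull vertices (CCW): (-9, -7), (0, -9), (7, -6), (8, 1), (7, 3), (1, 9)
Count = 6

6


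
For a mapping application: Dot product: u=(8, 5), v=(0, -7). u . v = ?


u . v = u_x*v_x + u_y*v_y = 8*0 + 5*(-7)
= 0 + (-35) = -35

-35


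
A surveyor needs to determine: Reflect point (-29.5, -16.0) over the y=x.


Reflection over y=x: (x,y) -> (y,x)
(-29.5, -16) -> (-16, -29.5)

(-16, -29.5)


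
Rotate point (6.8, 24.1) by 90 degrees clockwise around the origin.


90° CW: (x,y) -> (y, -x)
(6.8,24.1) -> (24.1, -6.8)

(24.1, -6.8)


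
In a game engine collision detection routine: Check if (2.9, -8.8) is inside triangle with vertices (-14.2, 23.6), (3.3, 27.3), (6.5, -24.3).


Cross products: AB x AP = -630.27, BC x BP = -136.16, CA x CP = -148.41
All same sign? yes

Yes, inside


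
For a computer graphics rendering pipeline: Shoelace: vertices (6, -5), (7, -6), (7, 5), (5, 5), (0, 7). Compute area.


Shoelace sum: (6*(-6) - 7*(-5)) + (7*5 - 7*(-6)) + (7*5 - 5*5) + (5*7 - 0*5) + (0*(-5) - 6*7)
= 79
Area = |79|/2 = 39.5

39.5


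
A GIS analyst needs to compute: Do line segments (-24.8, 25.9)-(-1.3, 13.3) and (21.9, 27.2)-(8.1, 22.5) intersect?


Cross products: d1=-201.55, d2=82.78, d3=618.97, d4=334.64
d1*d2 < 0 and d3*d4 < 0? no

No, they don't intersect


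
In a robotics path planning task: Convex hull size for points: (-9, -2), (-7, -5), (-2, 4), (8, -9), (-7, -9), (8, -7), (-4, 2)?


Convex hull vertices (CCW): (-9, -2), (-7, -9), (8, -9), (8, -7), (-2, 4)
Count = 5

5


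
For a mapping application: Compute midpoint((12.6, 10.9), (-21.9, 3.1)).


M = ((12.6+(-21.9))/2, (10.9+3.1)/2)
= (-4.65, 7)

(-4.65, 7)


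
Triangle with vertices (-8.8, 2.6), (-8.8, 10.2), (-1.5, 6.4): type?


Side lengths squared: AB^2=57.76, BC^2=67.73, CA^2=67.73
Sorted: [57.76, 67.73, 67.73]
By sides: Isosceles, By angles: Acute

Isosceles, Acute


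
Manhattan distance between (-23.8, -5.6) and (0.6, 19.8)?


|(-23.8)-0.6| + |(-5.6)-19.8| = 24.4 + 25.4 = 49.8

49.8


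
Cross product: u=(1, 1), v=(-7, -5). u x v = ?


u x v = u_x*v_y - u_y*v_x = 1*(-5) - 1*(-7)
= (-5) - (-7) = 2

2


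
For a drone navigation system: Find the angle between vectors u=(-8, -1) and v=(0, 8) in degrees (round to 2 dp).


u.v = -8, |u| = sqrt(65) = 8.0623, |v| = sqrt(64) = 8
cos(theta) = u.v/(|u||v|) = -8/sqrt(4160) = -0.124035
theta = acos(-0.124035) = 97.13 degrees

97.13 degrees


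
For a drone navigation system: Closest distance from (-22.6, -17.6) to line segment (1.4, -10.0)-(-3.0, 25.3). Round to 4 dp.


Project P onto AB: t = 0 (clamped to [0,1])
Closest point on segment: (1.4, -10)
Distance: 25.1746

25.1746


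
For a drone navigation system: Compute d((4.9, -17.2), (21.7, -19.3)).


dx=16.8, dy=-2.1
d^2 = 16.8^2 + (-2.1)^2 = 286.65
d = sqrt(286.65) = 16.9307

16.9307


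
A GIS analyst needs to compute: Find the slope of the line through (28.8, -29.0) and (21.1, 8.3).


slope = (y2-y1)/(x2-x1) = (8.3-(-29))/(21.1-28.8) = 37.3/(-7.7) = -4.8442

-4.8442


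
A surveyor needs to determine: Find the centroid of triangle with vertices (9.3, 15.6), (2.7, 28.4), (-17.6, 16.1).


Centroid = ((x_A+x_B+x_C)/3, (y_A+y_B+y_C)/3)
= ((9.3+2.7+(-17.6))/3, (15.6+28.4+16.1)/3)
= (-1.8667, 20.0333)

(-1.8667, 20.0333)


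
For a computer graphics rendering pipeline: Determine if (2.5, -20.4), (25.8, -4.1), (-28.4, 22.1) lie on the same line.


Cross product: (25.8-2.5)*(22.1-(-20.4)) - ((-4.1)-(-20.4))*((-28.4)-2.5)
= 1493.92

No, not collinear


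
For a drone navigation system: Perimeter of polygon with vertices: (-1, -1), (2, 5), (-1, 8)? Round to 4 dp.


Sides: (-1, -1)->(2, 5): sqrt(45) = 6.708204, (2, 5)->(-1, 8): sqrt(18) = 4.242641, (-1, 8)->(-1, -1): sqrt(81) = 9
Sum = 19.950845
Perimeter = 19.9508

19.9508


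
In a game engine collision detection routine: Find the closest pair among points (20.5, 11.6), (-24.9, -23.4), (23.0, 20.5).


d(P0,P1) = 57.325, d(P0,P2) = 9.2445, d(P1,P2) = 64.974
Closest: P0 and P2

Closest pair: (20.5, 11.6) and (23.0, 20.5), distance = 9.2445


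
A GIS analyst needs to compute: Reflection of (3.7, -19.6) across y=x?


Reflection over y=x: (x,y) -> (y,x)
(3.7, -19.6) -> (-19.6, 3.7)

(-19.6, 3.7)


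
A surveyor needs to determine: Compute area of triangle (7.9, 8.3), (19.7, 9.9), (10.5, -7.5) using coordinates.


Area = |x_A(y_B-y_C) + x_B(y_C-y_A) + x_C(y_A-y_B)|/2
= |137.46 + (-311.26) + (-16.8)|/2
= 190.6/2 = 95.3

95.3


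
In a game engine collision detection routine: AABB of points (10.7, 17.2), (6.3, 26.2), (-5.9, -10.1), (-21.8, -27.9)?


x range: [-21.8, 10.7]
y range: [-27.9, 26.2]
Bounding box: (-21.8,-27.9) to (10.7,26.2)

(-21.8,-27.9) to (10.7,26.2)


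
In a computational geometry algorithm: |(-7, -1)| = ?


|u| = sqrt((-7)^2 + (-1)^2) = sqrt(50) = 7.0711

7.0711


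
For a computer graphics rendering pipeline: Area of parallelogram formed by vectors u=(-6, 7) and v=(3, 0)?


|u x v| = |(-6)*0 - 7*3|
= |0 - 21| = 21

21


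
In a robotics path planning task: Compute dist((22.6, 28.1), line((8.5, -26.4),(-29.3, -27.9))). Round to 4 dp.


|cross product| = 2038.95
|line direction| = sqrt(1431.09) = 37.8298
Distance = 2038.95/sqrt(1431.09) = 53.8981

53.8981


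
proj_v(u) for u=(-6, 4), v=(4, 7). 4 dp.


u.v = 4, |v| = sqrt(65) = 8.0623
Scalar projection = u.v / |v| = 4 / sqrt(65) = 0.4961

0.4961


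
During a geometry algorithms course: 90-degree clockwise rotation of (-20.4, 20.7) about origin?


90° CW: (x,y) -> (y, -x)
(-20.4,20.7) -> (20.7, 20.4)

(20.7, 20.4)


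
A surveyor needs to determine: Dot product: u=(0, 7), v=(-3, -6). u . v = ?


u . v = u_x*v_x + u_y*v_y = 0*(-3) + 7*(-6)
= 0 + (-42) = -42

-42


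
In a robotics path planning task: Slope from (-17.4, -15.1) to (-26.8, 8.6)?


slope = (y2-y1)/(x2-x1) = (8.6-(-15.1))/((-26.8)-(-17.4)) = 23.7/(-9.4) = -2.5213

-2.5213


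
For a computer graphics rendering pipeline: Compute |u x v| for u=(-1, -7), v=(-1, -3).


|u x v| = |(-1)*(-3) - (-7)*(-1)|
= |3 - 7| = 4

4


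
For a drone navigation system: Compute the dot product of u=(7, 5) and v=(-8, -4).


u . v = u_x*v_x + u_y*v_y = 7*(-8) + 5*(-4)
= (-56) + (-20) = -76

-76


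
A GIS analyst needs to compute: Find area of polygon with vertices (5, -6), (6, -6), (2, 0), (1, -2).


Shoelace sum: (5*(-6) - 6*(-6)) + (6*0 - 2*(-6)) + (2*(-2) - 1*0) + (1*(-6) - 5*(-2))
= 18
Area = |18|/2 = 9

9


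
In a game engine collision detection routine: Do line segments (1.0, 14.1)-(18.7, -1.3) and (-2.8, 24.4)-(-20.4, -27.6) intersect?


Cross products: d1=378.88, d2=1570.32, d3=123.79, d4=-1067.65
d1*d2 < 0 and d3*d4 < 0? no

No, they don't intersect


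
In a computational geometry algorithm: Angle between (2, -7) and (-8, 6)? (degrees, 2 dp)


u.v = -58, |u| = sqrt(53) = 7.2801, |v| = sqrt(100) = 10
cos(theta) = u.v/(|u||v|) = -58/sqrt(5300) = -0.796691
theta = acos(-0.796691) = 142.82 degrees

142.82 degrees


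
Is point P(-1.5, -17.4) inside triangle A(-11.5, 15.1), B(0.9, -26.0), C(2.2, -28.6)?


Cross products: AB x AP = 8, BC x BP = 4.94, CA x CP = 8.25
All same sign? yes

Yes, inside


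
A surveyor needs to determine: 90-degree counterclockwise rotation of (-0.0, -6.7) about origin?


90° CCW: (x,y) -> (-y, x)
(0,-6.7) -> (6.7, 0)

(6.7, 0)


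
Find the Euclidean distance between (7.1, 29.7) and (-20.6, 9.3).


dx=-27.7, dy=-20.4
d^2 = (-27.7)^2 + (-20.4)^2 = 1183.45
d = sqrt(1183.45) = 34.4013

34.4013


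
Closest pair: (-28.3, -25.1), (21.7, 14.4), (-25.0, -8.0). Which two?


d(P0,P1) = 63.7201, d(P0,P2) = 17.4155, d(P1,P2) = 51.7943
Closest: P0 and P2

Closest pair: (-28.3, -25.1) and (-25.0, -8.0), distance = 17.4155


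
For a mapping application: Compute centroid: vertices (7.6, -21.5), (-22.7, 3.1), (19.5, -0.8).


Centroid = ((x_A+x_B+x_C)/3, (y_A+y_B+y_C)/3)
= ((7.6+(-22.7)+19.5)/3, ((-21.5)+3.1+(-0.8))/3)
= (1.4667, -6.4)

(1.4667, -6.4)


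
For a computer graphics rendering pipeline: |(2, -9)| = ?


|u| = sqrt(2^2 + (-9)^2) = sqrt(85) = 9.2195

9.2195


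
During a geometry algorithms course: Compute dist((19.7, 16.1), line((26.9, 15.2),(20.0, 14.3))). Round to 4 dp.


|cross product| = 12.69
|line direction| = sqrt(48.42) = 6.9584
Distance = 12.69/sqrt(48.42) = 1.8237

1.8237


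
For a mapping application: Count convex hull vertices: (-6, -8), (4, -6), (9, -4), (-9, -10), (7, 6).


Convex hull vertices (CCW): (-9, -10), (4, -6), (9, -4), (7, 6)
Count = 4

4


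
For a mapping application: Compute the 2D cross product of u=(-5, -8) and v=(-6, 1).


u x v = u_x*v_y - u_y*v_x = (-5)*1 - (-8)*(-6)
= (-5) - 48 = -53

-53


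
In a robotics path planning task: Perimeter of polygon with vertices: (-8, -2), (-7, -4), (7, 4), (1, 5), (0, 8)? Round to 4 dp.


Sides: (-8, -2)->(-7, -4): sqrt(5) = 2.236068, (-7, -4)->(7, 4): sqrt(260) = 16.124515, (7, 4)->(1, 5): sqrt(37) = 6.082763, (1, 5)->(0, 8): sqrt(10) = 3.162278, (0, 8)->(-8, -2): sqrt(164) = 12.806248
Sum = 40.411872
Perimeter = 40.4119

40.4119


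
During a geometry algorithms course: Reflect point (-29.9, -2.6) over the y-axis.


Reflection over y-axis: (x,y) -> (-x,y)
(-29.9, -2.6) -> (29.9, -2.6)

(29.9, -2.6)
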